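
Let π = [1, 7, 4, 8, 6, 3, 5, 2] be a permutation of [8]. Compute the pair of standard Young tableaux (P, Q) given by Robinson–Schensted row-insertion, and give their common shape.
P = [1, 2, 5] / [3, 6] / [4, 8] / [7];  Q = [1, 2, 4] / [3, 5] / [6, 7] / [8];  common shape = (3, 2, 2, 1)

Row-insert the values π_1, π_2, … into P one at a time, bumping the leftmost entry strictly greater than the inserted value down to the next row. The recording tableau Q records, in position (i, j), the step at which that cell was added to P.
  Insert 1 (step 1): P = [1];  Q = [1]
  Insert 7 (step 2): P = [1, 7];  Q = [1, 2]
  Insert 4 (step 3): P = [1, 4] / [7];  Q = [1, 2] / [3]
  Insert 8 (step 4): P = [1, 4, 8] / [7];  Q = [1, 2, 4] / [3]
  Insert 6 (step 5): P = [1, 4, 6] / [7, 8];  Q = [1, 2, 4] / [3, 5]
  Insert 3 (step 6): P = [1, 3, 6] / [4, 8] / [7];  Q = [1, 2, 4] / [3, 5] / [6]
  Insert 5 (step 7): P = [1, 3, 5] / [4, 6] / [7, 8];  Q = [1, 2, 4] / [3, 5] / [6, 7]
  Insert 2 (step 8): P = [1, 2, 5] / [3, 6] / [4, 8] / [7];  Q = [1, 2, 4] / [3, 5] / [6, 7] / [8]
Final shape: (3, 2, 2, 1).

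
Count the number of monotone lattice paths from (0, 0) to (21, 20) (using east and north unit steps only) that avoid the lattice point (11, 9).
Number of paths = 209886757860

Total paths from (0, 0) to (21, 20): C(41, 21) = 269128937220. Paths through (11, 9): (paths (0, 0) → (11, 9)) × (paths (11, 9) → (21, 20)) = C(20, 11) · C(21, 10) = 167960 · 352716 = 59242179360. Avoidance count = 269128937220 − 59242179360 = 209886757860.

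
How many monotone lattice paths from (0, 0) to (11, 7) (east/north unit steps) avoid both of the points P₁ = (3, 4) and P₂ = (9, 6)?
Number of paths = 13974

Inclusion–exclusion. Total paths: C(18, 11) = 31824. Through P₁: C(7, 3)·C(11, 8) = 5775. Through P₂: C(15, 9)·C(3, 2) = 15015. Since P₁ is strictly southwest of P₂, a monotone path through both must visit P₁ then P₂; paths through both = C(7, 3)·C(8, 6)·C(3, 2) = 2940. Avoid both = 31824 − 5775 − 15015 + 2940 = 13974.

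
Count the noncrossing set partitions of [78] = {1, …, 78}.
C_78 = 73745243611532458459690151854647329239335600

These noncrossing partitions are counted by the Catalan number C_n = (1/(n + 1)) · C(2n, n). For n = 78: C_78 = (1/79) · C(156, 78) = 5825874245311064218315521996517139009907512400/79 = 73745243611532458459690151854647329239335600.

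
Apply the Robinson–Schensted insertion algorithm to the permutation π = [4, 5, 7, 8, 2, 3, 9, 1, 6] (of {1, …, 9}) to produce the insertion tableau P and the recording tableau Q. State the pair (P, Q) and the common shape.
P = [1, 3, 6, 8, 9] / [2, 5, 7] / [4];  Q = [1, 2, 3, 4, 7] / [5, 6, 9] / [8];  common shape = (5, 3, 1)

Row-insert the values π_1, π_2, … into P one at a time, bumping the leftmost entry strictly greater than the inserted value down to the next row. The recording tableau Q records, in position (i, j), the step at which that cell was added to P.
  Insert 4 (step 1): P = [4];  Q = [1]
  Insert 5 (step 2): P = [4, 5];  Q = [1, 2]
  Insert 7 (step 3): P = [4, 5, 7];  Q = [1, 2, 3]
  Insert 8 (step 4): P = [4, 5, 7, 8];  Q = [1, 2, 3, 4]
  Insert 2 (step 5): P = [2, 5, 7, 8] / [4];  Q = [1, 2, 3, 4] / [5]
  Insert 3 (step 6): P = [2, 3, 7, 8] / [4, 5];  Q = [1, 2, 3, 4] / [5, 6]
  Insert 9 (step 7): P = [2, 3, 7, 8, 9] / [4, 5];  Q = [1, 2, 3, 4, 7] / [5, 6]
  Insert 1 (step 8): P = [1, 3, 7, 8, 9] / [2, 5] / [4];  Q = [1, 2, 3, 4, 7] / [5, 6] / [8]
  Insert 6 (step 9): P = [1, 3, 6, 8, 9] / [2, 5, 7] / [4];  Q = [1, 2, 3, 4, 7] / [5, 6, 9] / [8]
Final shape: (5, 3, 1).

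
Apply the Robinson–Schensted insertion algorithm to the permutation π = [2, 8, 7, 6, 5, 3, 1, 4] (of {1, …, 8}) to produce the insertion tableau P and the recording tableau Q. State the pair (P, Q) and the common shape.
P = [1, 3, 4] / [2] / [5] / [6] / [7] / [8];  Q = [1, 2, 8] / [3] / [4] / [5] / [6] / [7];  common shape = (3, 1, 1, 1, 1, 1)

Row-insert the values π_1, π_2, … into P one at a time, bumping the leftmost entry strictly greater than the inserted value down to the next row. The recording tableau Q records, in position (i, j), the step at which that cell was added to P.
  Insert 2 (step 1): P = [2];  Q = [1]
  Insert 8 (step 2): P = [2, 8];  Q = [1, 2]
  Insert 7 (step 3): P = [2, 7] / [8];  Q = [1, 2] / [3]
  Insert 6 (step 4): P = [2, 6] / [7] / [8];  Q = [1, 2] / [3] / [4]
  Insert 5 (step 5): P = [2, 5] / [6] / [7] / [8];  Q = [1, 2] / [3] / [4] / [5]
  Insert 3 (step 6): P = [2, 3] / [5] / [6] / [7] / [8];  Q = [1, 2] / [3] / [4] / [5] / [6]
  Insert 1 (step 7): P = [1, 3] / [2] / [5] / [6] / [7] / [8];  Q = [1, 2] / [3] / [4] / [5] / [6] / [7]
  Insert 4 (step 8): P = [1, 3, 4] / [2] / [5] / [6] / [7] / [8];  Q = [1, 2, 8] / [3] / [4] / [5] / [6] / [7]
Final shape: (3, 1, 1, 1, 1, 1).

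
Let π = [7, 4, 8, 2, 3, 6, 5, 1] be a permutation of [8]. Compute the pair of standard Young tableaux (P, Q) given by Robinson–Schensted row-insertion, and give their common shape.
P = [1, 3, 5] / [2, 6] / [4, 8] / [7];  Q = [1, 3, 6] / [2, 5] / [4, 7] / [8];  common shape = (3, 2, 2, 1)

Row-insert the values π_1, π_2, … into P one at a time, bumping the leftmost entry strictly greater than the inserted value down to the next row. The recording tableau Q records, in position (i, j), the step at which that cell was added to P.
  Insert 7 (step 1): P = [7];  Q = [1]
  Insert 4 (step 2): P = [4] / [7];  Q = [1] / [2]
  Insert 8 (step 3): P = [4, 8] / [7];  Q = [1, 3] / [2]
  Insert 2 (step 4): P = [2, 8] / [4] / [7];  Q = [1, 3] / [2] / [4]
  Insert 3 (step 5): P = [2, 3] / [4, 8] / [7];  Q = [1, 3] / [2, 5] / [4]
  Insert 6 (step 6): P = [2, 3, 6] / [4, 8] / [7];  Q = [1, 3, 6] / [2, 5] / [4]
  Insert 5 (step 7): P = [2, 3, 5] / [4, 6] / [7, 8];  Q = [1, 3, 6] / [2, 5] / [4, 7]
  Insert 1 (step 8): P = [1, 3, 5] / [2, 6] / [4, 8] / [7];  Q = [1, 3, 6] / [2, 5] / [4, 7] / [8]
Final shape: (3, 2, 2, 1).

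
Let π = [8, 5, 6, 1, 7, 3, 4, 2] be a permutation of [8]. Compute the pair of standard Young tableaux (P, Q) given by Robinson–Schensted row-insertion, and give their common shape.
P = [1, 2, 4] / [3, 6, 7] / [5] / [8];  Q = [1, 3, 5] / [2, 6, 7] / [4] / [8];  common shape = (3, 3, 1, 1)

Row-insert the values π_1, π_2, … into P one at a time, bumping the leftmost entry strictly greater than the inserted value down to the next row. The recording tableau Q records, in position (i, j), the step at which that cell was added to P.
  Insert 8 (step 1): P = [8];  Q = [1]
  Insert 5 (step 2): P = [5] / [8];  Q = [1] / [2]
  Insert 6 (step 3): P = [5, 6] / [8];  Q = [1, 3] / [2]
  Insert 1 (step 4): P = [1, 6] / [5] / [8];  Q = [1, 3] / [2] / [4]
  Insert 7 (step 5): P = [1, 6, 7] / [5] / [8];  Q = [1, 3, 5] / [2] / [4]
  Insert 3 (step 6): P = [1, 3, 7] / [5, 6] / [8];  Q = [1, 3, 5] / [2, 6] / [4]
  Insert 4 (step 7): P = [1, 3, 4] / [5, 6, 7] / [8];  Q = [1, 3, 5] / [2, 6, 7] / [4]
  Insert 2 (step 8): P = [1, 2, 4] / [3, 6, 7] / [5] / [8];  Q = [1, 3, 5] / [2, 6, 7] / [4] / [8]
Final shape: (3, 3, 1, 1).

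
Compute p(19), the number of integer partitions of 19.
p(19) = 490

Compute p(n) via the recurrence p(n, m) = p(n, m−1) + p(n−m, m), where p(n, m) counts partitions of n with all parts ≤ m and p(n) = p(n, n). The base cases are p(0, m) = 1 and p(n, 0) = 0 for n > 0. Filling the table yields p(19) = 490. (Euler's pentagonal recurrence is an alternative.)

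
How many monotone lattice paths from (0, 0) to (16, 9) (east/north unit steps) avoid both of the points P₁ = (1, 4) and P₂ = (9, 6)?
Number of paths = 1391855

Inclusion–exclusion. Total paths: C(25, 16) = 2042975. Through P₁: C(5, 1)·C(20, 15) = 77520. Through P₂: C(15, 9)·C(10, 7) = 600600. Since P₁ is strictly southwest of P₂, a monotone path through both must visit P₁ then P₂; paths through both = C(5, 1)·C(10, 8)·C(10, 7) = 27000. Avoid both = 2042975 − 77520 − 600600 + 27000 = 1391855.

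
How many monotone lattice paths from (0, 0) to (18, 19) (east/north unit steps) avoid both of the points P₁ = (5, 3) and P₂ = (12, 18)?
Number of paths = 13333653333

Inclusion–exclusion. Total paths: C(37, 18) = 17672631900. Through P₁: C(8, 5)·C(29, 13) = 3800379240. Through P₂: C(30, 12)·C(7, 6) = 605452575. Since P₁ is strictly southwest of P₂, a monotone path through both must visit P₁ then P₂; paths through both = C(8, 5)·C(22, 7)·C(7, 6) = 66853248. Avoid both = 17672631900 − 3800379240 − 605452575 + 66853248 = 13333653333.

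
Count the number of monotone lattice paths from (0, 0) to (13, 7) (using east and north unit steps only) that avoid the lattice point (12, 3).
Number of paths = 75245

Total paths from (0, 0) to (13, 7): C(20, 13) = 77520. Paths through (12, 3): (paths (0, 0) → (12, 3)) × (paths (12, 3) → (13, 7)) = C(15, 12) · C(5, 1) = 455 · 5 = 2275. Avoidance count = 77520 − 2275 = 75245.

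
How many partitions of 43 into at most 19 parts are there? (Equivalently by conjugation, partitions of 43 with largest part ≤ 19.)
p(43, parts ≤ 19) = 57503

Use the recurrence p(n, m) = p(n, m−1) + p(n−m, m): either the largest part is < m (count p(n, m−1)) or the largest part is exactly m (remove one copy of m, count p(n−m, m)). With p(0, ·) = 1 this gives p(43, parts ≤ 19) = 57503. (By conjugating Young diagrams, this also counts partitions of 43 into at most 19 parts.)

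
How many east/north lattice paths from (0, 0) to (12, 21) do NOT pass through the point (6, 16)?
Number of paths = 320346114

Total paths from (0, 0) to (12, 21): C(33, 12) = 354817320. Paths through (6, 16): (paths (0, 0) → (6, 16)) × (paths (6, 16) → (12, 21)) = C(22, 6) · C(11, 6) = 74613 · 462 = 34471206. Avoidance count = 354817320 − 34471206 = 320346114.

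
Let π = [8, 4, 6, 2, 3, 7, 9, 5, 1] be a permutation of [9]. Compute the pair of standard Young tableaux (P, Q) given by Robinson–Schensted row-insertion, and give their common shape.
P = [1, 3, 5, 9] / [2, 6, 7] / [4] / [8];  Q = [1, 3, 6, 7] / [2, 5, 8] / [4] / [9];  common shape = (4, 3, 1, 1)

Row-insert the values π_1, π_2, … into P one at a time, bumping the leftmost entry strictly greater than the inserted value down to the next row. The recording tableau Q records, in position (i, j), the step at which that cell was added to P.
  Insert 8 (step 1): P = [8];  Q = [1]
  Insert 4 (step 2): P = [4] / [8];  Q = [1] / [2]
  Insert 6 (step 3): P = [4, 6] / [8];  Q = [1, 3] / [2]
  Insert 2 (step 4): P = [2, 6] / [4] / [8];  Q = [1, 3] / [2] / [4]
  Insert 3 (step 5): P = [2, 3] / [4, 6] / [8];  Q = [1, 3] / [2, 5] / [4]
  Insert 7 (step 6): P = [2, 3, 7] / [4, 6] / [8];  Q = [1, 3, 6] / [2, 5] / [4]
  Insert 9 (step 7): P = [2, 3, 7, 9] / [4, 6] / [8];  Q = [1, 3, 6, 7] / [2, 5] / [4]
  Insert 5 (step 8): P = [2, 3, 5, 9] / [4, 6, 7] / [8];  Q = [1, 3, 6, 7] / [2, 5, 8] / [4]
  Insert 1 (step 9): P = [1, 3, 5, 9] / [2, 6, 7] / [4] / [8];  Q = [1, 3, 6, 7] / [2, 5, 8] / [4] / [9]
Final shape: (4, 3, 1, 1).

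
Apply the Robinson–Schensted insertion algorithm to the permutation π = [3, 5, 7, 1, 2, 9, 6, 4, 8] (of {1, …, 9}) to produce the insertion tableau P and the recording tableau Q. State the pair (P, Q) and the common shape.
P = [1, 2, 4, 8] / [3, 5, 6, 9] / [7];  Q = [1, 2, 3, 6] / [4, 5, 7, 9] / [8];  common shape = (4, 4, 1)

Row-insert the values π_1, π_2, … into P one at a time, bumping the leftmost entry strictly greater than the inserted value down to the next row. The recording tableau Q records, in position (i, j), the step at which that cell was added to P.
  Insert 3 (step 1): P = [3];  Q = [1]
  Insert 5 (step 2): P = [3, 5];  Q = [1, 2]
  Insert 7 (step 3): P = [3, 5, 7];  Q = [1, 2, 3]
  Insert 1 (step 4): P = [1, 5, 7] / [3];  Q = [1, 2, 3] / [4]
  Insert 2 (step 5): P = [1, 2, 7] / [3, 5];  Q = [1, 2, 3] / [4, 5]
  Insert 9 (step 6): P = [1, 2, 7, 9] / [3, 5];  Q = [1, 2, 3, 6] / [4, 5]
  Insert 6 (step 7): P = [1, 2, 6, 9] / [3, 5, 7];  Q = [1, 2, 3, 6] / [4, 5, 7]
  Insert 4 (step 8): P = [1, 2, 4, 9] / [3, 5, 6] / [7];  Q = [1, 2, 3, 6] / [4, 5, 7] / [8]
  Insert 8 (step 9): P = [1, 2, 4, 8] / [3, 5, 6, 9] / [7];  Q = [1, 2, 3, 6] / [4, 5, 7, 9] / [8]
Final shape: (4, 4, 1).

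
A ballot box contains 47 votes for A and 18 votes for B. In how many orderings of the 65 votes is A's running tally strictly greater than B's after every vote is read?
Strict-lead orderings = 2222318615734560

Total orderings of the 65 votes with 47 for A: C(65, 47) = 4981058966301600. By the Bertrand ballot formula (Cycle Lemma / reflection principle), the number of orderings in which A is strictly ahead of B throughout is (p − q)/(p + q) · C(p + q, p) = (47 − 18)/(47 + 18) · 4981058966301600 = 2222318615734560.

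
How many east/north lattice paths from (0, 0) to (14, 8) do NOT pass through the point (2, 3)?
Number of paths = 257890

Total paths from (0, 0) to (14, 8): C(22, 14) = 319770. Paths through (2, 3): (paths (0, 0) → (2, 3)) × (paths (2, 3) → (14, 8)) = C(5, 2) · C(17, 12) = 10 · 6188 = 61880. Avoidance count = 319770 − 61880 = 257890.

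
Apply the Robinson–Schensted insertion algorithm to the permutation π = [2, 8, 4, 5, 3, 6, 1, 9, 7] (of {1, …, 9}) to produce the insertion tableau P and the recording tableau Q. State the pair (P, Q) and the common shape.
P = [1, 3, 5, 6, 7] / [2, 9] / [4] / [8];  Q = [1, 2, 4, 6, 8] / [3, 9] / [5] / [7];  common shape = (5, 2, 1, 1)

Row-insert the values π_1, π_2, … into P one at a time, bumping the leftmost entry strictly greater than the inserted value down to the next row. The recording tableau Q records, in position (i, j), the step at which that cell was added to P.
  Insert 2 (step 1): P = [2];  Q = [1]
  Insert 8 (step 2): P = [2, 8];  Q = [1, 2]
  Insert 4 (step 3): P = [2, 4] / [8];  Q = [1, 2] / [3]
  Insert 5 (step 4): P = [2, 4, 5] / [8];  Q = [1, 2, 4] / [3]
  Insert 3 (step 5): P = [2, 3, 5] / [4] / [8];  Q = [1, 2, 4] / [3] / [5]
  Insert 6 (step 6): P = [2, 3, 5, 6] / [4] / [8];  Q = [1, 2, 4, 6] / [3] / [5]
  Insert 1 (step 7): P = [1, 3, 5, 6] / [2] / [4] / [8];  Q = [1, 2, 4, 6] / [3] / [5] / [7]
  Insert 9 (step 8): P = [1, 3, 5, 6, 9] / [2] / [4] / [8];  Q = [1, 2, 4, 6, 8] / [3] / [5] / [7]
  Insert 7 (step 9): P = [1, 3, 5, 6, 7] / [2, 9] / [4] / [8];  Q = [1, 2, 4, 6, 8] / [3, 9] / [5] / [7]
Final shape: (5, 2, 1, 1).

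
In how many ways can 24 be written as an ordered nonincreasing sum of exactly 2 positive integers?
p(24, 2 parts) = 12

Partitions of n into exactly k parts are in bijection with partitions of n − k into at most k parts (subtract 1 from each part). So p(24, exactly 2) = p(22, parts ≤ 2). Computing via the recurrence p(m, j) = p(m, j−1) + p(m−j, j) gives 12.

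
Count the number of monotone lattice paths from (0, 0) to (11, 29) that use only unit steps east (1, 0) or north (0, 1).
Number of paths = 2311801440

A monotone lattice path from (0, 0) to (11, 29) consists of 11 east steps and 29 north steps in some order, so it is determined by which 11 of the 40 steps are east. The count is C(40, 11) = 2311801440.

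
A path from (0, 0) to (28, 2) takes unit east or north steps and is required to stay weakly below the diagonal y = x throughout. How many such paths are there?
Number of paths = 405

By the reflection principle (André's argument), the number of monotone paths to (28, 2) with n ≤ m that never go above y = x is C(30, 28) − C(30, 29) = 435 − 30 = 405.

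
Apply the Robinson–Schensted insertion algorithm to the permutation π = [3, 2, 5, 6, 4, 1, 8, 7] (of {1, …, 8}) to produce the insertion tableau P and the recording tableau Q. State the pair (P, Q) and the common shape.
P = [1, 4, 6, 7] / [2, 5, 8] / [3];  Q = [1, 3, 4, 7] / [2, 5, 8] / [6];  common shape = (4, 3, 1)

Row-insert the values π_1, π_2, … into P one at a time, bumping the leftmost entry strictly greater than the inserted value down to the next row. The recording tableau Q records, in position (i, j), the step at which that cell was added to P.
  Insert 3 (step 1): P = [3];  Q = [1]
  Insert 2 (step 2): P = [2] / [3];  Q = [1] / [2]
  Insert 5 (step 3): P = [2, 5] / [3];  Q = [1, 3] / [2]
  Insert 6 (step 4): P = [2, 5, 6] / [3];  Q = [1, 3, 4] / [2]
  Insert 4 (step 5): P = [2, 4, 6] / [3, 5];  Q = [1, 3, 4] / [2, 5]
  Insert 1 (step 6): P = [1, 4, 6] / [2, 5] / [3];  Q = [1, 3, 4] / [2, 5] / [6]
  Insert 8 (step 7): P = [1, 4, 6, 8] / [2, 5] / [3];  Q = [1, 3, 4, 7] / [2, 5] / [6]
  Insert 7 (step 8): P = [1, 4, 6, 7] / [2, 5, 8] / [3];  Q = [1, 3, 4, 7] / [2, 5, 8] / [6]
Final shape: (4, 3, 1).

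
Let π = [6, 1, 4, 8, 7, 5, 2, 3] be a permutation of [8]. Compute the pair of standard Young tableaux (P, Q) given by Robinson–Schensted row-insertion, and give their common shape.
P = [1, 2, 3] / [4, 5] / [6, 7] / [8];  Q = [1, 3, 4] / [2, 5] / [6, 8] / [7];  common shape = (3, 2, 2, 1)

Row-insert the values π_1, π_2, … into P one at a time, bumping the leftmost entry strictly greater than the inserted value down to the next row. The recording tableau Q records, in position (i, j), the step at which that cell was added to P.
  Insert 6 (step 1): P = [6];  Q = [1]
  Insert 1 (step 2): P = [1] / [6];  Q = [1] / [2]
  Insert 4 (step 3): P = [1, 4] / [6];  Q = [1, 3] / [2]
  Insert 8 (step 4): P = [1, 4, 8] / [6];  Q = [1, 3, 4] / [2]
  Insert 7 (step 5): P = [1, 4, 7] / [6, 8];  Q = [1, 3, 4] / [2, 5]
  Insert 5 (step 6): P = [1, 4, 5] / [6, 7] / [8];  Q = [1, 3, 4] / [2, 5] / [6]
  Insert 2 (step 7): P = [1, 2, 5] / [4, 7] / [6] / [8];  Q = [1, 3, 4] / [2, 5] / [6] / [7]
  Insert 3 (step 8): P = [1, 2, 3] / [4, 5] / [6, 7] / [8];  Q = [1, 3, 4] / [2, 5] / [6, 8] / [7]
Final shape: (3, 2, 2, 1).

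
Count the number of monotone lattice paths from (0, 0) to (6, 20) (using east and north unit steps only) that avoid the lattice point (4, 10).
Number of paths = 164164

Total paths from (0, 0) to (6, 20): C(26, 6) = 230230. Paths through (4, 10): (paths (0, 0) → (4, 10)) × (paths (4, 10) → (6, 20)) = C(14, 4) · C(12, 2) = 1001 · 66 = 66066. Avoidance count = 230230 − 66066 = 164164.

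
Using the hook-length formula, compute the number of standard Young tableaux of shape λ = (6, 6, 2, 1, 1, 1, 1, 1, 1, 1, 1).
# SYT of shape (6, 6, 2, 1, 1, 1, 1, 1, 1, 1, 1) = 96026931

Hook-length formula: f^λ = n! / Π hook(c), product over all cells c of the Young diagram. For λ = (6, 6, 2, 1, 1, 1, 1, 1, 1, 1, 1), n = 22 boxes. Hook lengths by row (left-to-right, top-to-bottom): [16, 7, 5, 4, 3, 2]; [15, 6, 4, 3, 2, 1]; [10, 1]; [8]; [7]; [6]; [5]; [4]; [3]; [2]; [1]. Product of hooks = 11705057280000. So f^λ = 22! / 11705057280000 = 1124000727777607680000 / 11705057280000 = 96026931.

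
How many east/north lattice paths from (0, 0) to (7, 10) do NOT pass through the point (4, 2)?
Number of paths = 16973

Total paths from (0, 0) to (7, 10): C(17, 7) = 19448. Paths through (4, 2): (paths (0, 0) → (4, 2)) × (paths (4, 2) → (7, 10)) = C(6, 4) · C(11, 3) = 15 · 165 = 2475. Avoidance count = 19448 − 2475 = 16973.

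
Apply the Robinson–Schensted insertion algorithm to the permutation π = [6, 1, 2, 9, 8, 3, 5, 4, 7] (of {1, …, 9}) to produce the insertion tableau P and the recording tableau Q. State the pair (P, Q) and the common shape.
P = [1, 2, 3, 4, 7] / [5, 8] / [6] / [9];  Q = [1, 3, 4, 7, 9] / [2, 5] / [6] / [8];  common shape = (5, 2, 1, 1)

Row-insert the values π_1, π_2, … into P one at a time, bumping the leftmost entry strictly greater than the inserted value down to the next row. The recording tableau Q records, in position (i, j), the step at which that cell was added to P.
  Insert 6 (step 1): P = [6];  Q = [1]
  Insert 1 (step 2): P = [1] / [6];  Q = [1] / [2]
  Insert 2 (step 3): P = [1, 2] / [6];  Q = [1, 3] / [2]
  Insert 9 (step 4): P = [1, 2, 9] / [6];  Q = [1, 3, 4] / [2]
  Insert 8 (step 5): P = [1, 2, 8] / [6, 9];  Q = [1, 3, 4] / [2, 5]
  Insert 3 (step 6): P = [1, 2, 3] / [6, 8] / [9];  Q = [1, 3, 4] / [2, 5] / [6]
  Insert 5 (step 7): P = [1, 2, 3, 5] / [6, 8] / [9];  Q = [1, 3, 4, 7] / [2, 5] / [6]
  Insert 4 (step 8): P = [1, 2, 3, 4] / [5, 8] / [6] / [9];  Q = [1, 3, 4, 7] / [2, 5] / [6] / [8]
  Insert 7 (step 9): P = [1, 2, 3, 4, 7] / [5, 8] / [6] / [9];  Q = [1, 3, 4, 7, 9] / [2, 5] / [6] / [8]
Final shape: (5, 2, 1, 1).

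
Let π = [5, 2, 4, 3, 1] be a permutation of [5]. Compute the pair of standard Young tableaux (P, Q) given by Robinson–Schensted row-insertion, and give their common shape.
P = [1, 3] / [2] / [4] / [5];  Q = [1, 3] / [2] / [4] / [5];  common shape = (2, 1, 1, 1)

Row-insert the values π_1, π_2, … into P one at a time, bumping the leftmost entry strictly greater than the inserted value down to the next row. The recording tableau Q records, in position (i, j), the step at which that cell was added to P.
  Insert 5 (step 1): P = [5];  Q = [1]
  Insert 2 (step 2): P = [2] / [5];  Q = [1] / [2]
  Insert 4 (step 3): P = [2, 4] / [5];  Q = [1, 3] / [2]
  Insert 3 (step 4): P = [2, 3] / [4] / [5];  Q = [1, 3] / [2] / [4]
  Insert 1 (step 5): P = [1, 3] / [2] / [4] / [5];  Q = [1, 3] / [2] / [4] / [5]
Final shape: (2, 1, 1, 1).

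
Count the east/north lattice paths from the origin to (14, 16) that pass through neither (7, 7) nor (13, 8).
Number of paths = 104545401

Inclusion–exclusion. Total paths: C(30, 14) = 145422675. Through P₁: C(14, 7)·C(16, 7) = 39262080. Through P₂: C(21, 13)·C(9, 1) = 1831410. Since P₁ is strictly southwest of P₂, a monotone path through both must visit P₁ then P₂; paths through both = C(14, 7)·C(7, 6)·C(9, 1) = 216216. Avoid both = 145422675 − 39262080 − 1831410 + 216216 = 104545401.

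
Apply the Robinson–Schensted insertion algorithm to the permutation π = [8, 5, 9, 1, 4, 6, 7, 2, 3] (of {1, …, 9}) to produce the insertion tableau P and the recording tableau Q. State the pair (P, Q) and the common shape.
P = [1, 2, 3, 7] / [4, 6] / [5, 9] / [8];  Q = [1, 3, 6, 7] / [2, 5] / [4, 9] / [8];  common shape = (4, 2, 2, 1)

Row-insert the values π_1, π_2, … into P one at a time, bumping the leftmost entry strictly greater than the inserted value down to the next row. The recording tableau Q records, in position (i, j), the step at which that cell was added to P.
  Insert 8 (step 1): P = [8];  Q = [1]
  Insert 5 (step 2): P = [5] / [8];  Q = [1] / [2]
  Insert 9 (step 3): P = [5, 9] / [8];  Q = [1, 3] / [2]
  Insert 1 (step 4): P = [1, 9] / [5] / [8];  Q = [1, 3] / [2] / [4]
  Insert 4 (step 5): P = [1, 4] / [5, 9] / [8];  Q = [1, 3] / [2, 5] / [4]
  Insert 6 (step 6): P = [1, 4, 6] / [5, 9] / [8];  Q = [1, 3, 6] / [2, 5] / [4]
  Insert 7 (step 7): P = [1, 4, 6, 7] / [5, 9] / [8];  Q = [1, 3, 6, 7] / [2, 5] / [4]
  Insert 2 (step 8): P = [1, 2, 6, 7] / [4, 9] / [5] / [8];  Q = [1, 3, 6, 7] / [2, 5] / [4] / [8]
  Insert 3 (step 9): P = [1, 2, 3, 7] / [4, 6] / [5, 9] / [8];  Q = [1, 3, 6, 7] / [2, 5] / [4, 9] / [8]
Final shape: (4, 2, 2, 1).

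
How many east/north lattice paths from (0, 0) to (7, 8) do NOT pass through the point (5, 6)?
Number of paths = 3663

Total paths from (0, 0) to (7, 8): C(15, 7) = 6435. Paths through (5, 6): (paths (0, 0) → (5, 6)) × (paths (5, 6) → (7, 8)) = C(11, 5) · C(4, 2) = 462 · 6 = 2772. Avoidance count = 6435 − 2772 = 3663.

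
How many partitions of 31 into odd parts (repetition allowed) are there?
p_odd(31) = 340

Enumerate partitions using only odd parts via the recurrence o(n, m) = o(n, m−2) + o(n−m, m) over odd m, starting from the largest odd part ≤ n. This gives p_odd(31) = 340. (Euler's theorem: equals the count of distinct-part partitions.)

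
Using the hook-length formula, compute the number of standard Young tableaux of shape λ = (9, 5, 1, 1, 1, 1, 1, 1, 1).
# SYT of shape (9, 5, 1, 1, 1, 1, 1, 1, 1) = 28528500

Hook-length formula: f^λ = n! / Π hook(c), product over all cells c of the Young diagram. For λ = (9, 5, 1, 1, 1, 1, 1, 1, 1), n = 21 boxes. Hook lengths by row (left-to-right, top-to-bottom): [17, 9, 8, 7, 6, 4, 3, 2, 1]; [12, 4, 3, 2, 1]; [7]; [6]; [5]; [4]; [3]; [2]; [1]. Product of hooks = 1790873763840. So f^λ = 21! / 1790873763840 = 51090942171709440000 / 1790873763840 = 28528500.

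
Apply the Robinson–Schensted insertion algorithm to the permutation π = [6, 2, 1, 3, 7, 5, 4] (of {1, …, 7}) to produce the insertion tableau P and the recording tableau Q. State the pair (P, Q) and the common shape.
P = [1, 3, 4] / [2, 5] / [6, 7];  Q = [1, 4, 5] / [2, 6] / [3, 7];  common shape = (3, 2, 2)

Row-insert the values π_1, π_2, … into P one at a time, bumping the leftmost entry strictly greater than the inserted value down to the next row. The recording tableau Q records, in position (i, j), the step at which that cell was added to P.
  Insert 6 (step 1): P = [6];  Q = [1]
  Insert 2 (step 2): P = [2] / [6];  Q = [1] / [2]
  Insert 1 (step 3): P = [1] / [2] / [6];  Q = [1] / [2] / [3]
  Insert 3 (step 4): P = [1, 3] / [2] / [6];  Q = [1, 4] / [2] / [3]
  Insert 7 (step 5): P = [1, 3, 7] / [2] / [6];  Q = [1, 4, 5] / [2] / [3]
  Insert 5 (step 6): P = [1, 3, 5] / [2, 7] / [6];  Q = [1, 4, 5] / [2, 6] / [3]
  Insert 4 (step 7): P = [1, 3, 4] / [2, 5] / [6, 7];  Q = [1, 4, 5] / [2, 6] / [3, 7]
Final shape: (3, 2, 2).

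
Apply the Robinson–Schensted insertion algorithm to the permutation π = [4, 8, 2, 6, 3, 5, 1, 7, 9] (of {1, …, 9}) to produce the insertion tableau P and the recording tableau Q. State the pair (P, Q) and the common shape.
P = [1, 3, 5, 7, 9] / [2, 6] / [4] / [8];  Q = [1, 2, 6, 8, 9] / [3, 4] / [5] / [7];  common shape = (5, 2, 1, 1)

Row-insert the values π_1, π_2, … into P one at a time, bumping the leftmost entry strictly greater than the inserted value down to the next row. The recording tableau Q records, in position (i, j), the step at which that cell was added to P.
  Insert 4 (step 1): P = [4];  Q = [1]
  Insert 8 (step 2): P = [4, 8];  Q = [1, 2]
  Insert 2 (step 3): P = [2, 8] / [4];  Q = [1, 2] / [3]
  Insert 6 (step 4): P = [2, 6] / [4, 8];  Q = [1, 2] / [3, 4]
  Insert 3 (step 5): P = [2, 3] / [4, 6] / [8];  Q = [1, 2] / [3, 4] / [5]
  Insert 5 (step 6): P = [2, 3, 5] / [4, 6] / [8];  Q = [1, 2, 6] / [3, 4] / [5]
  Insert 1 (step 7): P = [1, 3, 5] / [2, 6] / [4] / [8];  Q = [1, 2, 6] / [3, 4] / [5] / [7]
  Insert 7 (step 8): P = [1, 3, 5, 7] / [2, 6] / [4] / [8];  Q = [1, 2, 6, 8] / [3, 4] / [5] / [7]
  Insert 9 (step 9): P = [1, 3, 5, 7, 9] / [2, 6] / [4] / [8];  Q = [1, 2, 6, 8, 9] / [3, 4] / [5] / [7]
Final shape: (5, 2, 1, 1).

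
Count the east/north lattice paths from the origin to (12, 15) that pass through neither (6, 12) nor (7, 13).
Number of paths = 14976252

Inclusion–exclusion. Total paths: C(27, 12) = 17383860. Through P₁: C(18, 6)·C(9, 6) = 1559376. Through P₂: C(20, 7)·C(7, 5) = 1627920. Since P₁ is strictly southwest of P₂, a monotone path through both must visit P₁ then P₂; paths through both = C(18, 6)·C(2, 1)·C(7, 5) = 779688. Avoid both = 17383860 − 1559376 − 1627920 + 779688 = 14976252.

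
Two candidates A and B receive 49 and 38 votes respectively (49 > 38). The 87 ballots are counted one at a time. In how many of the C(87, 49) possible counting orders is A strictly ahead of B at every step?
Strict-lead orderings = 837661772364980902203150

Total orderings of the 87 votes with 49 for A: C(87, 49) = 6625143108704848953788550. By the Bertrand ballot formula (Cycle Lemma / reflection principle), the number of orderings in which A is strictly ahead of B throughout is (p − q)/(p + q) · C(p + q, p) = (49 − 38)/(49 + 38) · 6625143108704848953788550 = 837661772364980902203150.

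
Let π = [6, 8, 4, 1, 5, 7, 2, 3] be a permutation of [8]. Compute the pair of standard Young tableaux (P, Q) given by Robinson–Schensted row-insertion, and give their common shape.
P = [1, 2, 3] / [4, 5, 7] / [6, 8];  Q = [1, 2, 6] / [3, 5, 8] / [4, 7];  common shape = (3, 3, 2)

Row-insert the values π_1, π_2, … into P one at a time, bumping the leftmost entry strictly greater than the inserted value down to the next row. The recording tableau Q records, in position (i, j), the step at which that cell was added to P.
  Insert 6 (step 1): P = [6];  Q = [1]
  Insert 8 (step 2): P = [6, 8];  Q = [1, 2]
  Insert 4 (step 3): P = [4, 8] / [6];  Q = [1, 2] / [3]
  Insert 1 (step 4): P = [1, 8] / [4] / [6];  Q = [1, 2] / [3] / [4]
  Insert 5 (step 5): P = [1, 5] / [4, 8] / [6];  Q = [1, 2] / [3, 5] / [4]
  Insert 7 (step 6): P = [1, 5, 7] / [4, 8] / [6];  Q = [1, 2, 6] / [3, 5] / [4]
  Insert 2 (step 7): P = [1, 2, 7] / [4, 5] / [6, 8];  Q = [1, 2, 6] / [3, 5] / [4, 7]
  Insert 3 (step 8): P = [1, 2, 3] / [4, 5, 7] / [6, 8];  Q = [1, 2, 6] / [3, 5, 8] / [4, 7]
Final shape: (3, 3, 2).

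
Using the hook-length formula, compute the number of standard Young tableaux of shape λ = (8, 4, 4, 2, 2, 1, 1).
# SYT of shape (8, 4, 4, 2, 2, 1, 1) = 2618916300

Hook-length formula: f^λ = n! / Π hook(c), product over all cells c of the Young diagram. For λ = (8, 4, 4, 2, 2, 1, 1), n = 22 boxes. Hook lengths by row (left-to-right, top-to-bottom): [14, 11, 8, 7, 4, 3, 2, 1]; [9, 6, 3, 2]; [8, 5, 2, 1]; [5, 2]; [4, 1]; [2]; [1]. Product of hooks = 429185433600. So f^λ = 22! / 429185433600 = 1124000727777607680000 / 429185433600 = 2618916300.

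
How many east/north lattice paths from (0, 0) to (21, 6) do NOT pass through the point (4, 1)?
Number of paths = 164340

Total paths from (0, 0) to (21, 6): C(27, 21) = 296010. Paths through (4, 1): (paths (0, 0) → (4, 1)) × (paths (4, 1) → (21, 6)) = C(5, 4) · C(22, 17) = 5 · 26334 = 131670. Avoidance count = 296010 − 131670 = 164340.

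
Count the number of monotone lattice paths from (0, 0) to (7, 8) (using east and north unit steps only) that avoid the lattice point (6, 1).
Number of paths = 6379

Total paths from (0, 0) to (7, 8): C(15, 7) = 6435. Paths through (6, 1): (paths (0, 0) → (6, 1)) × (paths (6, 1) → (7, 8)) = C(7, 6) · C(8, 1) = 7 · 8 = 56. Avoidance count = 6435 − 56 = 6379.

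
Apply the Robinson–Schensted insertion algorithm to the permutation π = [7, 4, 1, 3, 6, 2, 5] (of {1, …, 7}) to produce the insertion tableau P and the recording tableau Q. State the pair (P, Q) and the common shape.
P = [1, 2, 5] / [3, 6] / [4] / [7];  Q = [1, 4, 5] / [2, 7] / [3] / [6];  common shape = (3, 2, 1, 1)

Row-insert the values π_1, π_2, … into P one at a time, bumping the leftmost entry strictly greater than the inserted value down to the next row. The recording tableau Q records, in position (i, j), the step at which that cell was added to P.
  Insert 7 (step 1): P = [7];  Q = [1]
  Insert 4 (step 2): P = [4] / [7];  Q = [1] / [2]
  Insert 1 (step 3): P = [1] / [4] / [7];  Q = [1] / [2] / [3]
  Insert 3 (step 4): P = [1, 3] / [4] / [7];  Q = [1, 4] / [2] / [3]
  Insert 6 (step 5): P = [1, 3, 6] / [4] / [7];  Q = [1, 4, 5] / [2] / [3]
  Insert 2 (step 6): P = [1, 2, 6] / [3] / [4] / [7];  Q = [1, 4, 5] / [2] / [3] / [6]
  Insert 5 (step 7): P = [1, 2, 5] / [3, 6] / [4] / [7];  Q = [1, 4, 5] / [2, 7] / [3] / [6]
Final shape: (3, 2, 1, 1).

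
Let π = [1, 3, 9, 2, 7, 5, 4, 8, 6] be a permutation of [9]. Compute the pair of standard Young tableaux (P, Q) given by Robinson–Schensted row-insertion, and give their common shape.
P = [1, 2, 4, 6] / [3, 5, 8] / [7] / [9];  Q = [1, 2, 3, 8] / [4, 5, 9] / [6] / [7];  common shape = (4, 3, 1, 1)

Row-insert the values π_1, π_2, … into P one at a time, bumping the leftmost entry strictly greater than the inserted value down to the next row. The recording tableau Q records, in position (i, j), the step at which that cell was added to P.
  Insert 1 (step 1): P = [1];  Q = [1]
  Insert 3 (step 2): P = [1, 3];  Q = [1, 2]
  Insert 9 (step 3): P = [1, 3, 9];  Q = [1, 2, 3]
  Insert 2 (step 4): P = [1, 2, 9] / [3];  Q = [1, 2, 3] / [4]
  Insert 7 (step 5): P = [1, 2, 7] / [3, 9];  Q = [1, 2, 3] / [4, 5]
  Insert 5 (step 6): P = [1, 2, 5] / [3, 7] / [9];  Q = [1, 2, 3] / [4, 5] / [6]
  Insert 4 (step 7): P = [1, 2, 4] / [3, 5] / [7] / [9];  Q = [1, 2, 3] / [4, 5] / [6] / [7]
  Insert 8 (step 8): P = [1, 2, 4, 8] / [3, 5] / [7] / [9];  Q = [1, 2, 3, 8] / [4, 5] / [6] / [7]
  Insert 6 (step 9): P = [1, 2, 4, 6] / [3, 5, 8] / [7] / [9];  Q = [1, 2, 3, 8] / [4, 5, 9] / [6] / [7]
Final shape: (4, 3, 1, 1).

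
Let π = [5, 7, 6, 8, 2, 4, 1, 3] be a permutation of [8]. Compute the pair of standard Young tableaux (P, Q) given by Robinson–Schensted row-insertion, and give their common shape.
P = [1, 3, 8] / [2, 4] / [5, 6] / [7];  Q = [1, 2, 4] / [3, 6] / [5, 8] / [7];  common shape = (3, 2, 2, 1)

Row-insert the values π_1, π_2, … into P one at a time, bumping the leftmost entry strictly greater than the inserted value down to the next row. The recording tableau Q records, in position (i, j), the step at which that cell was added to P.
  Insert 5 (step 1): P = [5];  Q = [1]
  Insert 7 (step 2): P = [5, 7];  Q = [1, 2]
  Insert 6 (step 3): P = [5, 6] / [7];  Q = [1, 2] / [3]
  Insert 8 (step 4): P = [5, 6, 8] / [7];  Q = [1, 2, 4] / [3]
  Insert 2 (step 5): P = [2, 6, 8] / [5] / [7];  Q = [1, 2, 4] / [3] / [5]
  Insert 4 (step 6): P = [2, 4, 8] / [5, 6] / [7];  Q = [1, 2, 4] / [3, 6] / [5]
  Insert 1 (step 7): P = [1, 4, 8] / [2, 6] / [5] / [7];  Q = [1, 2, 4] / [3, 6] / [5] / [7]
  Insert 3 (step 8): P = [1, 3, 8] / [2, 4] / [5, 6] / [7];  Q = [1, 2, 4] / [3, 6] / [5, 8] / [7]
Final shape: (3, 2, 2, 1).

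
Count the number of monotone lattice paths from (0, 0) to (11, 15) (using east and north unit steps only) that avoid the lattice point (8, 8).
Number of paths = 6181760

Total paths from (0, 0) to (11, 15): C(26, 11) = 7726160. Paths through (8, 8): (paths (0, 0) → (8, 8)) × (paths (8, 8) → (11, 15)) = C(16, 8) · C(10, 3) = 12870 · 120 = 1544400. Avoidance count = 7726160 − 1544400 = 6181760.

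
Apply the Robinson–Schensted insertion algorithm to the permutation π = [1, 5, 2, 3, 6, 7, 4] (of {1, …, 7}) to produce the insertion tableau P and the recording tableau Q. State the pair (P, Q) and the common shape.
P = [1, 2, 3, 4, 7] / [5, 6];  Q = [1, 2, 4, 5, 6] / [3, 7];  common shape = (5, 2)

Row-insert the values π_1, π_2, … into P one at a time, bumping the leftmost entry strictly greater than the inserted value down to the next row. The recording tableau Q records, in position (i, j), the step at which that cell was added to P.
  Insert 1 (step 1): P = [1];  Q = [1]
  Insert 5 (step 2): P = [1, 5];  Q = [1, 2]
  Insert 2 (step 3): P = [1, 2] / [5];  Q = [1, 2] / [3]
  Insert 3 (step 4): P = [1, 2, 3] / [5];  Q = [1, 2, 4] / [3]
  Insert 6 (step 5): P = [1, 2, 3, 6] / [5];  Q = [1, 2, 4, 5] / [3]
  Insert 7 (step 6): P = [1, 2, 3, 6, 7] / [5];  Q = [1, 2, 4, 5, 6] / [3]
  Insert 4 (step 7): P = [1, 2, 3, 4, 7] / [5, 6];  Q = [1, 2, 4, 5, 6] / [3, 7]
Final shape: (5, 2).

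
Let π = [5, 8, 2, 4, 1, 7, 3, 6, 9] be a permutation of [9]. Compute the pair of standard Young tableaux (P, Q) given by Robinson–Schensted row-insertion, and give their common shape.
P = [1, 3, 6, 9] / [2, 4, 7] / [5, 8];  Q = [1, 2, 6, 9] / [3, 4, 8] / [5, 7];  common shape = (4, 3, 2)

Row-insert the values π_1, π_2, … into P one at a time, bumping the leftmost entry strictly greater than the inserted value down to the next row. The recording tableau Q records, in position (i, j), the step at which that cell was added to P.
  Insert 5 (step 1): P = [5];  Q = [1]
  Insert 8 (step 2): P = [5, 8];  Q = [1, 2]
  Insert 2 (step 3): P = [2, 8] / [5];  Q = [1, 2] / [3]
  Insert 4 (step 4): P = [2, 4] / [5, 8];  Q = [1, 2] / [3, 4]
  Insert 1 (step 5): P = [1, 4] / [2, 8] / [5];  Q = [1, 2] / [3, 4] / [5]
  Insert 7 (step 6): P = [1, 4, 7] / [2, 8] / [5];  Q = [1, 2, 6] / [3, 4] / [5]
  Insert 3 (step 7): P = [1, 3, 7] / [2, 4] / [5, 8];  Q = [1, 2, 6] / [3, 4] / [5, 7]
  Insert 6 (step 8): P = [1, 3, 6] / [2, 4, 7] / [5, 8];  Q = [1, 2, 6] / [3, 4, 8] / [5, 7]
  Insert 9 (step 9): P = [1, 3, 6, 9] / [2, 4, 7] / [5, 8];  Q = [1, 2, 6, 9] / [3, 4, 8] / [5, 7]
Final shape: (4, 3, 2).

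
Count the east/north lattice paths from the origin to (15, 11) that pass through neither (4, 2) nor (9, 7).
Number of paths = 3598160

Inclusion–exclusion. Total paths: C(26, 15) = 7726160. Through P₁: C(6, 4)·C(20, 11) = 2519400. Through P₂: C(16, 9)·C(10, 6) = 2402400. Since P₁ is strictly southwest of P₂, a monotone path through both must visit P₁ then P₂; paths through both = C(6, 4)·C(10, 5)·C(10, 6) = 793800. Avoid both = 7726160 − 2519400 − 2402400 + 793800 = 3598160.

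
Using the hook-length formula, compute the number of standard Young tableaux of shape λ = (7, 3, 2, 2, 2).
# SYT of shape (7, 3, 2, 2, 2) = 305760

Hook-length formula: f^λ = n! / Π hook(c), product over all cells c of the Young diagram. For λ = (7, 3, 2, 2, 2), n = 16 boxes. Hook lengths by row (left-to-right, top-to-bottom): [11, 10, 6, 4, 3, 2, 1]; [6, 5, 1]; [4, 3]; [3, 2]; [2, 1]. Product of hooks = 68428800. So f^λ = 16! / 68428800 = 20922789888000 / 68428800 = 305760.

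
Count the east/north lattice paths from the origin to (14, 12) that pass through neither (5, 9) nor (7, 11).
Number of paths = 9058764

Inclusion–exclusion. Total paths: C(26, 14) = 9657700. Through P₁: C(14, 5)·C(12, 9) = 440440. Through P₂: C(18, 7)·C(8, 7) = 254592. Since P₁ is strictly southwest of P₂, a monotone path through both must visit P₁ then P₂; paths through both = C(14, 5)·C(4, 2)·C(8, 7) = 96096. Avoid both = 9657700 − 440440 − 254592 + 96096 = 9058764.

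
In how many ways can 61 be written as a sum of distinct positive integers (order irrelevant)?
q(61) = 12076

A partition into distinct parts is a strictly decreasing sequence summing to n. The recurrence d(n, m) = d(n, m−1) + d(n−m, m−1) (use part m at most once) with q(n) = d(n, n) gives q(61) = 12076. (Euler's theorem: # distinct-part partitions = # odd-part partitions.)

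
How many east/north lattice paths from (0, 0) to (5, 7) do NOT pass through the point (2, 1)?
Number of paths = 540

Total paths from (0, 0) to (5, 7): C(12, 5) = 792. Paths through (2, 1): (paths (0, 0) → (2, 1)) × (paths (2, 1) → (5, 7)) = C(3, 2) · C(9, 3) = 3 · 84 = 252. Avoidance count = 792 − 252 = 540.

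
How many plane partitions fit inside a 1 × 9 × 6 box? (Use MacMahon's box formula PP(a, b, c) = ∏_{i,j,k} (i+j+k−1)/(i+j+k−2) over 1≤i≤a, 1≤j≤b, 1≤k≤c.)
PP(1, 9, 6) = 5005

Evaluate the triple product over i = 1..1, j = 1..9, k = 1..6. The factors are (2/1) · (3/2) · (4/3) · (5/4) · (6/5) · (7/6) · (3/2) · (4/3) · … (54 factors total). The numerators and denominators telescope so the product is an integer; carrying out the multiplication exactly gives PP(1, 9, 6) = 5005.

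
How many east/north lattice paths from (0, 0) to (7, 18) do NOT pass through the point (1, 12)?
Number of paths = 468688

Total paths from (0, 0) to (7, 18): C(25, 7) = 480700. Paths through (1, 12): (paths (0, 0) → (1, 12)) × (paths (1, 12) → (7, 18)) = C(13, 1) · C(12, 6) = 13 · 924 = 12012. Avoidance count = 480700 − 12012 = 468688.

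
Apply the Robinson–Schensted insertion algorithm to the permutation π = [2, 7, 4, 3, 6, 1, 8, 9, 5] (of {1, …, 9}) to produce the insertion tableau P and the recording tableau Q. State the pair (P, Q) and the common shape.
P = [1, 3, 5, 8, 9] / [2, 6] / [4] / [7];  Q = [1, 2, 5, 7, 8] / [3, 9] / [4] / [6];  common shape = (5, 2, 1, 1)

Row-insert the values π_1, π_2, … into P one at a time, bumping the leftmost entry strictly greater than the inserted value down to the next row. The recording tableau Q records, in position (i, j), the step at which that cell was added to P.
  Insert 2 (step 1): P = [2];  Q = [1]
  Insert 7 (step 2): P = [2, 7];  Q = [1, 2]
  Insert 4 (step 3): P = [2, 4] / [7];  Q = [1, 2] / [3]
  Insert 3 (step 4): P = [2, 3] / [4] / [7];  Q = [1, 2] / [3] / [4]
  Insert 6 (step 5): P = [2, 3, 6] / [4] / [7];  Q = [1, 2, 5] / [3] / [4]
  Insert 1 (step 6): P = [1, 3, 6] / [2] / [4] / [7];  Q = [1, 2, 5] / [3] / [4] / [6]
  Insert 8 (step 7): P = [1, 3, 6, 8] / [2] / [4] / [7];  Q = [1, 2, 5, 7] / [3] / [4] / [6]
  Insert 9 (step 8): P = [1, 3, 6, 8, 9] / [2] / [4] / [7];  Q = [1, 2, 5, 7, 8] / [3] / [4] / [6]
  Insert 5 (step 9): P = [1, 3, 5, 8, 9] / [2, 6] / [4] / [7];  Q = [1, 2, 5, 7, 8] / [3, 9] / [4] / [6]
Final shape: (5, 2, 1, 1).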